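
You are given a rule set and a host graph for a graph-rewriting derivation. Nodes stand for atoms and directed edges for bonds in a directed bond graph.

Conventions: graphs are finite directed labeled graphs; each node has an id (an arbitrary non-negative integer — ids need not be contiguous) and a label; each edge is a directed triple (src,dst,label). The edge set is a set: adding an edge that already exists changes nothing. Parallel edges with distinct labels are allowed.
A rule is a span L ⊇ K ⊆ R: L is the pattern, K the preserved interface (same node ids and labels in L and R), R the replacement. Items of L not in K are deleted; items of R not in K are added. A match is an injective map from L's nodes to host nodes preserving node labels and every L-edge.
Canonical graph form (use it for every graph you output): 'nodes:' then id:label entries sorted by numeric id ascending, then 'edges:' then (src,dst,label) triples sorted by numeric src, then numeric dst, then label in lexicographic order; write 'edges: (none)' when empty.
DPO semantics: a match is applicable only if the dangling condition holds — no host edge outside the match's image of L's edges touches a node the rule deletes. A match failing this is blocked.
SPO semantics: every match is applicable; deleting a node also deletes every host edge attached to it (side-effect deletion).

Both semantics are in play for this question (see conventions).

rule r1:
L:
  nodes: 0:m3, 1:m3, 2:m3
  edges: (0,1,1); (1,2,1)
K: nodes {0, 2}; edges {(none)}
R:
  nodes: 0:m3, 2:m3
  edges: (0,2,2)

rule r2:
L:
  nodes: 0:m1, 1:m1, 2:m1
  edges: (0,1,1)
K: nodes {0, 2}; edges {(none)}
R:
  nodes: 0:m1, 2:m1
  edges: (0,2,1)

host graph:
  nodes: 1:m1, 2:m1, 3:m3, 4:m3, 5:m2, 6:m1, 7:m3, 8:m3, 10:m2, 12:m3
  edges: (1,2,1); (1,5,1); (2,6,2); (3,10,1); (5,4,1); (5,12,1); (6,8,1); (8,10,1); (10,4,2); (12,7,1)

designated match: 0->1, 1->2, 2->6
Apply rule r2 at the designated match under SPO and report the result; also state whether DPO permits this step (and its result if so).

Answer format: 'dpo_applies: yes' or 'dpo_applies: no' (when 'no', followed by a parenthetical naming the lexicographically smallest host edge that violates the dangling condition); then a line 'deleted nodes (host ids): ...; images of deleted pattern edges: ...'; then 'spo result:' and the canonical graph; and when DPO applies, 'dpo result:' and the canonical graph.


dpo_applies: no
(the rule deletes node 2, which keeps host edge (2,6,2) outside the match image — the dangling condition fails, DPO blocks; SPO proceeds and side-deletes such edges)
deleted nodes (host ids): 2; images of deleted pattern edges: (1,2,1)
spo result:
nodes: 1:m1, 3:m3, 4:m3, 5:m2, 6:m1, 7:m3, 8:m3, 10:m2, 12:m3
edges: (1,5,1); (1,6,1); (3,10,1); (5,4,1); (5,12,1); (6,8,1); (8,10,1); (10,4,2); (12,7,1)


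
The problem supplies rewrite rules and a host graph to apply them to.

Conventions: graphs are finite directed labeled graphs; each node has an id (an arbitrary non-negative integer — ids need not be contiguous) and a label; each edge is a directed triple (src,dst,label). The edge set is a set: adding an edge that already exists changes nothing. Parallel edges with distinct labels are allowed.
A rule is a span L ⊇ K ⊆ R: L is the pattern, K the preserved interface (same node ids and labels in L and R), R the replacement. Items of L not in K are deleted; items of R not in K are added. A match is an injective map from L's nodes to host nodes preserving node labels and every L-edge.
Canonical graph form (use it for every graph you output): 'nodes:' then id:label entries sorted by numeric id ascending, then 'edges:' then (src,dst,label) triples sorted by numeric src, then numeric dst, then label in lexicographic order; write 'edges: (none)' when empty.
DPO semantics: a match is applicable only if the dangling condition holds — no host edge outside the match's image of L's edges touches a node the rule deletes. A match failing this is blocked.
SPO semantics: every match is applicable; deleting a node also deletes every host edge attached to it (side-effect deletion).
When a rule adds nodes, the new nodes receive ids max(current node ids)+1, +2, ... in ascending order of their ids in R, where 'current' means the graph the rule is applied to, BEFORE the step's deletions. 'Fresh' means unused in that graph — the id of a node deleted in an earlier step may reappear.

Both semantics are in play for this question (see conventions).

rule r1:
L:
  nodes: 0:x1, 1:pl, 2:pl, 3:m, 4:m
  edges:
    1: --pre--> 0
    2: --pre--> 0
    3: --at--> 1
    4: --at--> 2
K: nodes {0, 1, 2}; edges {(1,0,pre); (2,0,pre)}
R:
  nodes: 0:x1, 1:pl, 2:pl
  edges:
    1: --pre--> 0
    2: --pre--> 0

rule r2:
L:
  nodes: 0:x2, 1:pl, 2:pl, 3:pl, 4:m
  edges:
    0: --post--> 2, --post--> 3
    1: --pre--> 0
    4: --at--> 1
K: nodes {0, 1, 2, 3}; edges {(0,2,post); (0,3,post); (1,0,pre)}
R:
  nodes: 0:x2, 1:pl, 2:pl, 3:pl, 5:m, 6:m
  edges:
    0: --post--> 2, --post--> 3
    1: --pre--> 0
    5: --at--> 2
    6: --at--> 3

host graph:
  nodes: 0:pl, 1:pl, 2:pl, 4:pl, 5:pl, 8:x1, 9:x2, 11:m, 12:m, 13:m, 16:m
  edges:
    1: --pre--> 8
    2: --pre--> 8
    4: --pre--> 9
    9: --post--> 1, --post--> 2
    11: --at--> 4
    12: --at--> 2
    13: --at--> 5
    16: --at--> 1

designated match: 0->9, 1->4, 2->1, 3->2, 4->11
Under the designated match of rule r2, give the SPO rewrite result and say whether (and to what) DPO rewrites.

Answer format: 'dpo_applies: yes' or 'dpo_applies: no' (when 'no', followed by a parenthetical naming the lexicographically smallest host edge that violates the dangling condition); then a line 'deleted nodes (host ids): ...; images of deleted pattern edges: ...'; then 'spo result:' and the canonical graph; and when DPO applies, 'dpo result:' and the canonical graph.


dpo_applies: yes
deleted nodes (host ids): 11; images of deleted pattern edges: (11,4,at)
spo result:
nodes: 0:pl, 1:pl, 2:pl, 4:pl, 5:pl, 8:x1, 9:x2, 12:m, 13:m, 16:m, 17:m, 18:m
edges: (1,8,pre); (2,8,pre); (4,9,pre); (9,1,post); (9,2,post); (12,2,at); (13,5,at); (16,1,at); (17,1,at); (18,2,at)
dpo result:
nodes: 0:pl, 1:pl, 2:pl, 4:pl, 5:pl, 8:x1, 9:x2, 12:m, 13:m, 16:m, 17:m, 18:m
edges: (1,8,pre); (2,8,pre); (4,9,pre); (9,1,post); (9,2,post); (12,2,at); (13,5,at); (16,1,at); (17,1,at); (18,2,at)


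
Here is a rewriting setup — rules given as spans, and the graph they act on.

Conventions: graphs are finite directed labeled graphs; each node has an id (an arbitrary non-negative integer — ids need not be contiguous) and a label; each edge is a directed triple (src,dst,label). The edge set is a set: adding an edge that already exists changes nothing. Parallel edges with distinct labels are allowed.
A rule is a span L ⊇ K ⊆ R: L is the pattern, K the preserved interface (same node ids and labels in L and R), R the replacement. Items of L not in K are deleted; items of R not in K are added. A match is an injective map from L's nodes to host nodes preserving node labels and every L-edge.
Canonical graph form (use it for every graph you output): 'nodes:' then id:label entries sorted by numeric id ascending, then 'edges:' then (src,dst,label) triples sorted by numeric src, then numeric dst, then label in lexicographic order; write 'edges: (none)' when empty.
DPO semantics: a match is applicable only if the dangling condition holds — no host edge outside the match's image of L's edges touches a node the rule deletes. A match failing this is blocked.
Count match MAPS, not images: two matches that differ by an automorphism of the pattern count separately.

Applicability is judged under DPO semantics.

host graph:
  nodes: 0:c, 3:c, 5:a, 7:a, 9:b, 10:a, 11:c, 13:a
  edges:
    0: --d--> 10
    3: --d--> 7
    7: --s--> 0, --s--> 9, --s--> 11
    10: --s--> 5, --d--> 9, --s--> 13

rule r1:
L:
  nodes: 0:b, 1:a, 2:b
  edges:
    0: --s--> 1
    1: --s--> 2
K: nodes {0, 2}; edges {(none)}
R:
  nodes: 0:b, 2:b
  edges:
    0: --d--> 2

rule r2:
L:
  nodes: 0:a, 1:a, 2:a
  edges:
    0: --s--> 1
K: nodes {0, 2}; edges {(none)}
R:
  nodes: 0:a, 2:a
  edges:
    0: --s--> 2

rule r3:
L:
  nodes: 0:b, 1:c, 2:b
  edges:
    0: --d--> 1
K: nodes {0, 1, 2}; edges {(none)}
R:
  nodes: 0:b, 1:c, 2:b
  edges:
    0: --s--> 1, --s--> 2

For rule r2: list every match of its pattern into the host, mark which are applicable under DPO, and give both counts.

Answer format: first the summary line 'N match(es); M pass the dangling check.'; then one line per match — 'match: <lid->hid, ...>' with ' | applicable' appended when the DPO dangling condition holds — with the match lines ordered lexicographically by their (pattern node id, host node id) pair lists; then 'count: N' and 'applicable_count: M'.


4 match(es); 4 pass the dangling check.
match: 0->10, 1->5, 2->7 | applicable
match: 0->10, 1->5, 2->13 | applicable
match: 0->10, 1->13, 2->5 | applicable
match: 0->10, 1->13, 2->7 | applicable
count: 4
applicable_count: 4


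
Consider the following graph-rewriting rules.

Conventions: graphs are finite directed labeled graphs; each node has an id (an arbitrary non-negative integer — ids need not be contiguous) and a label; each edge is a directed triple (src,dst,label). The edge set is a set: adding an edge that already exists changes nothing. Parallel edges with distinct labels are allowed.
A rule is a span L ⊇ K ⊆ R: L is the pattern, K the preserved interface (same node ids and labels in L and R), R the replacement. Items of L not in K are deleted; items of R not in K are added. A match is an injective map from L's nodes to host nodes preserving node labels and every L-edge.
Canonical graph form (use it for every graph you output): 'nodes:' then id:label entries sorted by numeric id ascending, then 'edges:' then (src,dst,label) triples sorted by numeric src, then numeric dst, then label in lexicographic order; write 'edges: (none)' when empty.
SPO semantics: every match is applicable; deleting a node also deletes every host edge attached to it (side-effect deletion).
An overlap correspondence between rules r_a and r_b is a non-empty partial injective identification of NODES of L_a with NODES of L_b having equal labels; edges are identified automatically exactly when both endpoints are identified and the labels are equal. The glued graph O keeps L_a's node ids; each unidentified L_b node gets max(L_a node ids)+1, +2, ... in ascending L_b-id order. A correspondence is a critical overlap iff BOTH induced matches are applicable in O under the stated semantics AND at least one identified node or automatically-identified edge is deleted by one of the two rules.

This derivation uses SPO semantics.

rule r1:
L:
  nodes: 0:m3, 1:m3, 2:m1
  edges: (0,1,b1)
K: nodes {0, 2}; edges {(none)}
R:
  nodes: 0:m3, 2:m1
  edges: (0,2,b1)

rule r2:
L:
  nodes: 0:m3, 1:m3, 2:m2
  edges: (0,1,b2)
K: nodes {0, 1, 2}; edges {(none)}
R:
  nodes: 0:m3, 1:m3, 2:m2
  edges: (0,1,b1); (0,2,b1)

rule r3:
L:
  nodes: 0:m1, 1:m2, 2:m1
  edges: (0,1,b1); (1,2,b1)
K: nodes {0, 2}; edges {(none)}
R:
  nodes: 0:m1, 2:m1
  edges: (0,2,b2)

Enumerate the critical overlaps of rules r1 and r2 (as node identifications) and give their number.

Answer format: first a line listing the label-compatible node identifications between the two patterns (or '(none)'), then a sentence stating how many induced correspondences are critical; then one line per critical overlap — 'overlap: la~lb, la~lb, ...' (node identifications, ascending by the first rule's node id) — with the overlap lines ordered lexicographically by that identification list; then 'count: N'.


label-compatible node identifications between L(r1) and L(r2): 0~0, 0~1, 1~0, 1~1
4 of the induced correspondences are critical overlaps of r1 and r2.
overlap: 0~0, 1~1
overlap: 0~1, 1~0
overlap: 1~0
overlap: 1~1
count: 4


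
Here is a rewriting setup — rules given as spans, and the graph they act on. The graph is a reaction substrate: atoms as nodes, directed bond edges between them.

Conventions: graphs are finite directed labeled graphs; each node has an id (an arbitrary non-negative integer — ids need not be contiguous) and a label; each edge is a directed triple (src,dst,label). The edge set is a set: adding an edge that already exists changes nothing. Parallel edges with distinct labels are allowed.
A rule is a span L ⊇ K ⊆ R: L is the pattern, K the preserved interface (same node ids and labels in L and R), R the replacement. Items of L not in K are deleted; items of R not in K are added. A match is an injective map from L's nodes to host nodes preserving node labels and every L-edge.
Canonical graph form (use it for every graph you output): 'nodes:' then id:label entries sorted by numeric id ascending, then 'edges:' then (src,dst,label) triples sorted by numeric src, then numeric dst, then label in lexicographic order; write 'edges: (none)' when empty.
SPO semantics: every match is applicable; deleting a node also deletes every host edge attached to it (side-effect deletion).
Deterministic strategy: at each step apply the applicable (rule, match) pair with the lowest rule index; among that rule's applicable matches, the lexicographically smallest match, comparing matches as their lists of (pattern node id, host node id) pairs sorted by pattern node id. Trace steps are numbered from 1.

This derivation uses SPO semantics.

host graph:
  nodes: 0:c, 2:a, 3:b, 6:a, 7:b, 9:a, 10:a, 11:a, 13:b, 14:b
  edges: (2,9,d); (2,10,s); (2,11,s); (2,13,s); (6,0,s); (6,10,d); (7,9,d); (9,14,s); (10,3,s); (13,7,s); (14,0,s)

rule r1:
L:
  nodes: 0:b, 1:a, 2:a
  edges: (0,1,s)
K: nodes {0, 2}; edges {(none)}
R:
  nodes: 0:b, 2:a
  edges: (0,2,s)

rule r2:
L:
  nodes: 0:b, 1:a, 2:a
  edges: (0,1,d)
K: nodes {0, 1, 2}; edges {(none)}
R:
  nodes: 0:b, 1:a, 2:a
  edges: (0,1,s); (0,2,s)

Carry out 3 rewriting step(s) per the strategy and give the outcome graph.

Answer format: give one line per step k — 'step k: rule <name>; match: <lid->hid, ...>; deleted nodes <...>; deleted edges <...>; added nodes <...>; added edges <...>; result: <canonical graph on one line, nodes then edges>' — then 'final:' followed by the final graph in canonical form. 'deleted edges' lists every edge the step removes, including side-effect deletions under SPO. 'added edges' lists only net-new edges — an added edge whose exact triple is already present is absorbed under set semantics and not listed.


step 1: rule r2; match: 0->7, 1->9, 2->2; deleted nodes (none); deleted edges (7,9,d); added nodes (none); added edges (7,2,s); (7,9,s); result: nodes: 0:c, 2:a, 3:b, 6:a, 7:b, 9:a, 10:a, 11:a, 13:b, 14:b edges: (2,9,d); (2,10,s); (2,11,s); (2,13,s); (6,0,s); (6,10,d); (7,2,s); (7,9,s); (9,14,s); (10,3,s); (13,7,s); (14,0,s)
step 2: rule r1; match: 0->7, 1->2, 2->6; deleted nodes 2; deleted edges (2,9,d); (2,10,s); (2,11,s); (2,13,s); (7,2,s); added nodes (none); added edges (7,6,s); result: nodes: 0:c, 3:b, 6:a, 7:b, 9:a, 10:a, 11:a, 13:b, 14:b edges: (6,0,s); (6,10,d); (7,6,s); (7,9,s); (9,14,s); (10,3,s); (13,7,s); (14,0,s)
step 3: rule r1; match: 0->7, 1->6, 2->9; deleted nodes 6; deleted edges (6,0,s); (6,10,d); (7,6,s); added nodes (none); added edges (none); result: nodes: 0:c, 3:b, 7:b, 9:a, 10:a, 11:a, 13:b, 14:b edges: (7,9,s); (9,14,s); (10,3,s); (13,7,s); (14,0,s)
final:
nodes: 0:c, 3:b, 7:b, 9:a, 10:a, 11:a, 13:b, 14:b
edges: (7,9,s); (9,14,s); (10,3,s); (13,7,s); (14,0,s)


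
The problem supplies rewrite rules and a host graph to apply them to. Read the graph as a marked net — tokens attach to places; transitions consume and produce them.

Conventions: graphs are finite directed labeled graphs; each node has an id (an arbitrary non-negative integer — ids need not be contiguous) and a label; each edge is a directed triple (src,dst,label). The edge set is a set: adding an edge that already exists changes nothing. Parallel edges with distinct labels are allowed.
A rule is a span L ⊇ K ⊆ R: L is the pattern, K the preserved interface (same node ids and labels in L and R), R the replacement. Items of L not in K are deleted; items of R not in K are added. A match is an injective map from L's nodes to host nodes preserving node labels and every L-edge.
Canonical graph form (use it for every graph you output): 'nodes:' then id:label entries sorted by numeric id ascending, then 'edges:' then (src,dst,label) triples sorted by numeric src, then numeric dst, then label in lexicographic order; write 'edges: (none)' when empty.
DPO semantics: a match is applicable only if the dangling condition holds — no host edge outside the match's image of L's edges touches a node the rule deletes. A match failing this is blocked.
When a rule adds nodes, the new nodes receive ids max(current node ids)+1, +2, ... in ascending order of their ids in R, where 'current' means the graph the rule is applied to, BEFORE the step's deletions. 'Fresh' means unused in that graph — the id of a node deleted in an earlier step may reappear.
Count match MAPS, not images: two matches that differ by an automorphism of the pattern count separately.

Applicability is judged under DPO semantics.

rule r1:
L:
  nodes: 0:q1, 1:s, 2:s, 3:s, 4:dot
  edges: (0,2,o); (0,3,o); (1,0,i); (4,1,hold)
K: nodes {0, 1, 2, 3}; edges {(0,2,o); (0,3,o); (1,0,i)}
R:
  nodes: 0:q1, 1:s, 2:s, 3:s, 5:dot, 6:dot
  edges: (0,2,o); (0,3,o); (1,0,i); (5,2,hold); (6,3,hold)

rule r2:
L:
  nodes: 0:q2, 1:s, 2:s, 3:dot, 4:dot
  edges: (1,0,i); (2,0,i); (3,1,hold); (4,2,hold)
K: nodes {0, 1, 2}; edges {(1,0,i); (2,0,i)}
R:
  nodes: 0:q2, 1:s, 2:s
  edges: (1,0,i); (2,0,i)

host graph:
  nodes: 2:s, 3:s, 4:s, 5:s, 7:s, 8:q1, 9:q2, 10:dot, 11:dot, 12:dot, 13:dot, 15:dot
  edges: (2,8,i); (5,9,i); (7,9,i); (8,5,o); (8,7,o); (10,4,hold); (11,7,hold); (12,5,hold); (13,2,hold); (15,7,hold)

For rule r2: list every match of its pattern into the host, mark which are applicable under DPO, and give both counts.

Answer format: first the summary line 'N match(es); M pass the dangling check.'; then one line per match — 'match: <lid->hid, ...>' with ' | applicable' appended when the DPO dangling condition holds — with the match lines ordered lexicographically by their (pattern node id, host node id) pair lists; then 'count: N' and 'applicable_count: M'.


4 match(es); 4 pass the dangling check.
match: 0->9, 1->5, 2->7, 3->12, 4->11 | applicable
match: 0->9, 1->5, 2->7, 3->12, 4->15 | applicable
match: 0->9, 1->7, 2->5, 3->11, 4->12 | applicable
match: 0->9, 1->7, 2->5, 3->15, 4->12 | applicable
count: 4
applicable_count: 4


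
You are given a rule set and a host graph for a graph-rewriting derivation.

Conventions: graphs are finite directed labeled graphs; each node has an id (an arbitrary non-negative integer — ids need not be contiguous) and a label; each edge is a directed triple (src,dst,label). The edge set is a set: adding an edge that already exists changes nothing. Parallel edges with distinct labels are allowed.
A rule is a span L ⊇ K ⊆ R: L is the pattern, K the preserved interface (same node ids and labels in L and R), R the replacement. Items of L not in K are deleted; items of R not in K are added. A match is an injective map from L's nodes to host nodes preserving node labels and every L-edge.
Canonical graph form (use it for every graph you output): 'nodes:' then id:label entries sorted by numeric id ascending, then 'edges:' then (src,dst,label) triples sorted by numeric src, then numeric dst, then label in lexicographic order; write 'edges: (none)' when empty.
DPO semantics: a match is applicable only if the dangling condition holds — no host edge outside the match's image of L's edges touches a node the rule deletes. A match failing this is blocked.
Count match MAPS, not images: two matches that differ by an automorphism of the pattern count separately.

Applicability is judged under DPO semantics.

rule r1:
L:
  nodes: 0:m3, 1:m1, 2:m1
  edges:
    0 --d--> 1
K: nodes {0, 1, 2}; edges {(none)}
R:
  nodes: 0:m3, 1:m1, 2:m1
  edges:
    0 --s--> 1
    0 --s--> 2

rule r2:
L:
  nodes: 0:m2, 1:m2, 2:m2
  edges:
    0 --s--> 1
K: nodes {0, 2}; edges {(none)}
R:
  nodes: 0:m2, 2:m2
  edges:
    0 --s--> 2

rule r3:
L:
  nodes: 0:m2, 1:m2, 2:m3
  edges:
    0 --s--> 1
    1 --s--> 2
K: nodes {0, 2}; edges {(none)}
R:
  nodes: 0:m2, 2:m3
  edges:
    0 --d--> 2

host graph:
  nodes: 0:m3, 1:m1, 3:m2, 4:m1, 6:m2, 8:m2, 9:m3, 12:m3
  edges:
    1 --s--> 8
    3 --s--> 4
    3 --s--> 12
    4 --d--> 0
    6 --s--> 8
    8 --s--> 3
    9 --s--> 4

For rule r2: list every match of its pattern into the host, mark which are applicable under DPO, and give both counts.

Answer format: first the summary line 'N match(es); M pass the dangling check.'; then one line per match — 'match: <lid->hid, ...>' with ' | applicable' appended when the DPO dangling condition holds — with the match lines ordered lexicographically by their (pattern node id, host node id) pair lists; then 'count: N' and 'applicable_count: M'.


2 match(es); 0 pass the dangling check.
match: 0->6, 1->8, 2->3
match: 0->8, 1->3, 2->6
count: 2
applicable_count: 0


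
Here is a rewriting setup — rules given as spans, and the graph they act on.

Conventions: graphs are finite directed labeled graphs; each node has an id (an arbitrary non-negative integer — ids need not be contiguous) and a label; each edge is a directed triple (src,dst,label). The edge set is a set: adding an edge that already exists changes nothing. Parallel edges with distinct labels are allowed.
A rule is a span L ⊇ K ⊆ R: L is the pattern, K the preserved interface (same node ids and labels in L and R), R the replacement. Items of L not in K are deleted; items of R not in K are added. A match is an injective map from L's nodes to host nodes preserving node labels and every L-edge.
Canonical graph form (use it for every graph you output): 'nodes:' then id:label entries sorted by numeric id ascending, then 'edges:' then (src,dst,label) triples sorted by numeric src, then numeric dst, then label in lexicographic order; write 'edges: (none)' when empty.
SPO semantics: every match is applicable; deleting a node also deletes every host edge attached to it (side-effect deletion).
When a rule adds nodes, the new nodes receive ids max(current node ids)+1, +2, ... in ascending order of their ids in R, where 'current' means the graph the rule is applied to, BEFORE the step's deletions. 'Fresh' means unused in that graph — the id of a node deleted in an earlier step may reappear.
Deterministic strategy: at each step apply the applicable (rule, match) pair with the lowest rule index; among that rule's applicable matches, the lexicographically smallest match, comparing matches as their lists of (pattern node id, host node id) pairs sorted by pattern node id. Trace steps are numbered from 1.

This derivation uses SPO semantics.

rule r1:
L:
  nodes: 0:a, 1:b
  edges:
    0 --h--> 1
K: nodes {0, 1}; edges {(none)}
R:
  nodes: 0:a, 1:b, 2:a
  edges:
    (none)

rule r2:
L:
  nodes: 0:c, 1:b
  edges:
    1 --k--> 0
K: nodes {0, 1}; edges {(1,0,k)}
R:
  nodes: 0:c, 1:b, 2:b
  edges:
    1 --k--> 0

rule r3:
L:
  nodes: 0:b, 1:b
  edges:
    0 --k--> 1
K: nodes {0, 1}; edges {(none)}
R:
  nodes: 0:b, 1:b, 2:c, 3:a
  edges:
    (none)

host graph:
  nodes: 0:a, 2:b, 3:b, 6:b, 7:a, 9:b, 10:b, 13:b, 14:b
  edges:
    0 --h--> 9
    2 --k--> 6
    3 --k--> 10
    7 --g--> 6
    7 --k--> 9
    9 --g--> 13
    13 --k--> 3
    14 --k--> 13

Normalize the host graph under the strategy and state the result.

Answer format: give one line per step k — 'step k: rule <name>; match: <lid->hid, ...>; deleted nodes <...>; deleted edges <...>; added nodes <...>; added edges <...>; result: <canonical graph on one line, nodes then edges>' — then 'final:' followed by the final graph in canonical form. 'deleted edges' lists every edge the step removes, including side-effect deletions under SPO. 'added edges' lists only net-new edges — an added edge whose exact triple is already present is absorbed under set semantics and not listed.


step 1: rule r1; match: 0->0, 1->9; deleted nodes (none); deleted edges (0,9,h); added nodes 15; added edges (none); result: nodes: 0:a, 2:b, 3:b, 6:b, 7:a, 9:b, 10:b, 13:b, 14:b, 15:a edges: (2,6,k); (3,10,k); (7,6,g); (7,9,k); (9,13,g); (13,3,k); (14,13,k)
step 2: rule r3; match: 0->2, 1->6; deleted nodes (none); deleted edges (2,6,k); added nodes 16, 17; added edges (none); result: nodes: 0:a, 2:b, 3:b, 6:b, 7:a, 9:b, 10:b, 13:b, 14:b, 15:a, 16:c, 17:a edges: (3,10,k); (7,6,g); (7,9,k); (9,13,g); (13,3,k); (14,13,k)
step 3: rule r3; match: 0->3, 1->10; deleted nodes (none); deleted edges (3,10,k); added nodes 18, 19; added edges (none); result: nodes: 0:a, 2:b, 3:b, 6:b, 7:a, 9:b, 10:b, 13:b, 14:b, 15:a, 16:c, 17:a, 18:c, 19:a edges: (7,6,g); (7,9,k); (9,13,g); (13,3,k); (14,13,k)
step 4: rule r3; match: 0->13, 1->3; deleted nodes (none); deleted edges (13,3,k); added nodes 20, 21; added edges (none); result: nodes: 0:a, 2:b, 3:b, 6:b, 7:a, 9:b, 10:b, 13:b, 14:b, 15:a, 16:c, 17:a, 18:c, 19:a, 20:c, 21:a edges: (7,6,g); (7,9,k); (9,13,g); (14,13,k)
step 5: rule r3; match: 0->14, 1->13; deleted nodes (none); deleted edges (14,13,k); added nodes 22, 23; added edges (none); result: nodes: 0:a, 2:b, 3:b, 6:b, 7:a, 9:b, 10:b, 13:b, 14:b, 15:a, 16:c, 17:a, 18:c, 19:a, 20:c, 21:a, 22:c, 23:a edges: (7,6,g); (7,9,k); (9,13,g)
final:
nodes: 0:a, 2:b, 3:b, 6:b, 7:a, 9:b, 10:b, 13:b, 14:b, 15:a, 16:c, 17:a, 18:c, 19:a, 20:c, 21:a, 22:c, 23:a
edges: (7,6,g); (7,9,k); (9,13,g)


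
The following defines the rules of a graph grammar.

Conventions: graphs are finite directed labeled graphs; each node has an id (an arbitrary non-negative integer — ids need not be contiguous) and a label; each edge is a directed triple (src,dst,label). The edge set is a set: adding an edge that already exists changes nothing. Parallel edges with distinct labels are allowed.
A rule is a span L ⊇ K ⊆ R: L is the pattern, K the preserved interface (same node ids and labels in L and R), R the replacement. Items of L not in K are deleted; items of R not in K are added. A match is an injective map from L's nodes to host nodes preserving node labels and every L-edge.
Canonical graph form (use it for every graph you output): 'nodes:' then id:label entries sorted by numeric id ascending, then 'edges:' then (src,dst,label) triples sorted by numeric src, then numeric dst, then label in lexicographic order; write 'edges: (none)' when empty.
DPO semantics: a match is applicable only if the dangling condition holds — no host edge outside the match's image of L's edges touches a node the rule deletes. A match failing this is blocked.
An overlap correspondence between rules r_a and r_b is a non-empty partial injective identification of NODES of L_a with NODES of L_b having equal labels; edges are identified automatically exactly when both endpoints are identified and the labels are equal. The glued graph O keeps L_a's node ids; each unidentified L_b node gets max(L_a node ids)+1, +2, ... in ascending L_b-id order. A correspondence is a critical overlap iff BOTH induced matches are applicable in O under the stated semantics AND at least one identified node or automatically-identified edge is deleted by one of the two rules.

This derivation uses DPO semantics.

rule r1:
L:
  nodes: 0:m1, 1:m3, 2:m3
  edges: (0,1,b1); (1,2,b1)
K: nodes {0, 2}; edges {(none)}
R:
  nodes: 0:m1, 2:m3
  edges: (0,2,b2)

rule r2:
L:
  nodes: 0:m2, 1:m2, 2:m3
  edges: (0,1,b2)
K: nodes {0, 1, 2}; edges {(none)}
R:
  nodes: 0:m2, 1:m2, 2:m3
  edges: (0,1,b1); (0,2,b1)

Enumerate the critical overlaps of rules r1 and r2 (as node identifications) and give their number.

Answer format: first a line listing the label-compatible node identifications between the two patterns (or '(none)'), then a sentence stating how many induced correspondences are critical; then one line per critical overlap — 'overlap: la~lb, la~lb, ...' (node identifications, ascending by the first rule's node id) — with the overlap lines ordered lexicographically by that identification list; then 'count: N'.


label-compatible node identifications between L(r1) and L(r2): 1~2, 2~2
1 of the induced correspondences is a critical overlap of r1 and r2.
overlap: 1~2
count: 1


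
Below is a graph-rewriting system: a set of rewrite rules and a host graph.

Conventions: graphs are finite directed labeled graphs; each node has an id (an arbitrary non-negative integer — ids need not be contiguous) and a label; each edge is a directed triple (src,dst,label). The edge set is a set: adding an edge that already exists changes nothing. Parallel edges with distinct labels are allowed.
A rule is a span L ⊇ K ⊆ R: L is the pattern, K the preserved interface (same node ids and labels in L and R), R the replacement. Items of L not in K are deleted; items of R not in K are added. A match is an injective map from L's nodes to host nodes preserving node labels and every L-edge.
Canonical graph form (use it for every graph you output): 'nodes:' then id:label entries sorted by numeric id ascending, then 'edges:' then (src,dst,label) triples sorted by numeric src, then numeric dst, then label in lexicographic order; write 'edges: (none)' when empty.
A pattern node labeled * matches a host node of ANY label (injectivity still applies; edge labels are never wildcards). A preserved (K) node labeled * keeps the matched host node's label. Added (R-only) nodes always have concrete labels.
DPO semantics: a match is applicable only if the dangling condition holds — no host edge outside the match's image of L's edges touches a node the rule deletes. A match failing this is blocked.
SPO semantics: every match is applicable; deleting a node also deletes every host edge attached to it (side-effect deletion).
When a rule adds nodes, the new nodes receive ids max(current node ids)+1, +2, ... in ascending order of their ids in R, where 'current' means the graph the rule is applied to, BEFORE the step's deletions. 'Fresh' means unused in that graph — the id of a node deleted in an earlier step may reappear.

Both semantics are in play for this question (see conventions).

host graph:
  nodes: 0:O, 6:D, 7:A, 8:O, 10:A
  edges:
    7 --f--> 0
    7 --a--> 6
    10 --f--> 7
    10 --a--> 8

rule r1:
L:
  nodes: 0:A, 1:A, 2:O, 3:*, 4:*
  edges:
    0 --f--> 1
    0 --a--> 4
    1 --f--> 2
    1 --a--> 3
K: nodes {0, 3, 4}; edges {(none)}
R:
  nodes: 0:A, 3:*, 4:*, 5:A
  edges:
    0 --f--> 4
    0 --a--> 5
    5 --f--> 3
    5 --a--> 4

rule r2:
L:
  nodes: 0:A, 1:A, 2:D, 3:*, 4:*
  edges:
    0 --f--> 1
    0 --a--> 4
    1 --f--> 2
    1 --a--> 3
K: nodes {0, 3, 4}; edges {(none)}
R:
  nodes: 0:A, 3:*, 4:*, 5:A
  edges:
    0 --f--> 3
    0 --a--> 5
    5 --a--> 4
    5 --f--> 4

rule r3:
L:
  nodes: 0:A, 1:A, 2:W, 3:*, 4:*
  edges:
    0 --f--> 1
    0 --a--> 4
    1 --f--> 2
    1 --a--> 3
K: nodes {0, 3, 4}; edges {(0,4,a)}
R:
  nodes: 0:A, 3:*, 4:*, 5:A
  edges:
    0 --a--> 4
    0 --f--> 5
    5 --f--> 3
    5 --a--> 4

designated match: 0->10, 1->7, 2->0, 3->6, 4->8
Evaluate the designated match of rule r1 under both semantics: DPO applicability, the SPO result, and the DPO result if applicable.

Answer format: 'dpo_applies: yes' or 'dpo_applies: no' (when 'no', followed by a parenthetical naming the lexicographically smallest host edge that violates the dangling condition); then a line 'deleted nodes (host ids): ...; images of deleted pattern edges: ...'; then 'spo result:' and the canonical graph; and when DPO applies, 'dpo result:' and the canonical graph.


dpo_applies: yes
deleted nodes (host ids): 0, 7; images of deleted pattern edges: (7,0,f); (7,6,a); (10,7,f); (10,8,a)
spo result:
nodes: 6:D, 8:O, 10:A, 11:A
edges: (10,8,f); (10,11,a); (11,6,f); (11,8,a)
dpo result:
nodes: 6:D, 8:O, 10:A, 11:A
edges: (10,8,f); (10,11,a); (11,6,f); (11,8,a)


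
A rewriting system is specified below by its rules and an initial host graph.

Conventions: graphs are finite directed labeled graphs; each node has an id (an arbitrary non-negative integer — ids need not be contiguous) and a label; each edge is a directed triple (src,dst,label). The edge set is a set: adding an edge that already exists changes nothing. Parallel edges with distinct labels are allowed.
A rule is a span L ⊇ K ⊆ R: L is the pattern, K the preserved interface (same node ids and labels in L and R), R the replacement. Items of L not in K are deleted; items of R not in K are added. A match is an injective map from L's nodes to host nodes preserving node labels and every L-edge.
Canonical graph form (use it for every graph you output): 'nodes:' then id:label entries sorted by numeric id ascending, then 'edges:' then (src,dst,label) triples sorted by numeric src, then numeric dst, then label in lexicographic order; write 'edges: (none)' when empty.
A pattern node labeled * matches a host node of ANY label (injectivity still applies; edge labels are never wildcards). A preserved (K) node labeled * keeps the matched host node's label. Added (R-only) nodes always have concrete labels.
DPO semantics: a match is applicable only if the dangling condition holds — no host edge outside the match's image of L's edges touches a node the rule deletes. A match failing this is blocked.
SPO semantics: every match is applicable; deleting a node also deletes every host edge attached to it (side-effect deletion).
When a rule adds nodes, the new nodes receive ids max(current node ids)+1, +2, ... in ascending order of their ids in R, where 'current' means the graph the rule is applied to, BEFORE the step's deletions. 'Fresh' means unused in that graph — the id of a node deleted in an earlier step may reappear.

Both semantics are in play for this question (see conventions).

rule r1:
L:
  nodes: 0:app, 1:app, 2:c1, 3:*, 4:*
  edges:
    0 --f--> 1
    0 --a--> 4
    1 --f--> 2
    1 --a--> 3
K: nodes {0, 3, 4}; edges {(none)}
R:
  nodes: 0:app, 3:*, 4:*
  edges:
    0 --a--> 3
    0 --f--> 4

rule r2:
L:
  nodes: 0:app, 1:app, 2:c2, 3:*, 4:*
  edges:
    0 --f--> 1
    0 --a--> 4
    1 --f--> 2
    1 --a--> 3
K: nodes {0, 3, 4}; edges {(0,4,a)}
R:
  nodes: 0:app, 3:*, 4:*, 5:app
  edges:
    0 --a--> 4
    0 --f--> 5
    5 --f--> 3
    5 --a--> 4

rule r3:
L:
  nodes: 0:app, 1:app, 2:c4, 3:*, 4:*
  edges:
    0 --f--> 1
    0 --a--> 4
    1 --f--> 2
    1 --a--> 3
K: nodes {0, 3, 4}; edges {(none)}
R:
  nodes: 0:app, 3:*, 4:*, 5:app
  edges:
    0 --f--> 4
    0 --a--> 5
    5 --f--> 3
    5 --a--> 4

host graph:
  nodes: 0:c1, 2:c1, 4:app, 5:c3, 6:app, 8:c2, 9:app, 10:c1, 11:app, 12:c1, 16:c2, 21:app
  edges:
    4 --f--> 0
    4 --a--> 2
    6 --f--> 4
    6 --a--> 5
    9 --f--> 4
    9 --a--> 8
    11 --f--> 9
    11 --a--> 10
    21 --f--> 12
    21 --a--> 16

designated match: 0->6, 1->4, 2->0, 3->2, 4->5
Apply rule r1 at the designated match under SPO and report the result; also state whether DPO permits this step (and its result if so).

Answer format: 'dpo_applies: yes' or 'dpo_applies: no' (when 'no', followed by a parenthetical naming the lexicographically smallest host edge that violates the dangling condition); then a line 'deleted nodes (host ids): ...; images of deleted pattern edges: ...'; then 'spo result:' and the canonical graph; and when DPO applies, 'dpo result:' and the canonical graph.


dpo_applies: no
(the rule deletes node 4, which keeps host edge (9,4,f) outside the match image — the dangling condition fails, DPO blocks; SPO proceeds and side-deletes such edges)
deleted nodes (host ids): 0, 4; images of deleted pattern edges: (4,0,f); (4,2,a); (6,4,f); (6,5,a)
spo result:
nodes: 2:c1, 5:c3, 6:app, 8:c2, 9:app, 10:c1, 11:app, 12:c1, 16:c2, 21:app
edges: (6,2,a); (6,5,f); (9,8,a); (11,9,f); (11,10,a); (21,12,f); (21,16,a)


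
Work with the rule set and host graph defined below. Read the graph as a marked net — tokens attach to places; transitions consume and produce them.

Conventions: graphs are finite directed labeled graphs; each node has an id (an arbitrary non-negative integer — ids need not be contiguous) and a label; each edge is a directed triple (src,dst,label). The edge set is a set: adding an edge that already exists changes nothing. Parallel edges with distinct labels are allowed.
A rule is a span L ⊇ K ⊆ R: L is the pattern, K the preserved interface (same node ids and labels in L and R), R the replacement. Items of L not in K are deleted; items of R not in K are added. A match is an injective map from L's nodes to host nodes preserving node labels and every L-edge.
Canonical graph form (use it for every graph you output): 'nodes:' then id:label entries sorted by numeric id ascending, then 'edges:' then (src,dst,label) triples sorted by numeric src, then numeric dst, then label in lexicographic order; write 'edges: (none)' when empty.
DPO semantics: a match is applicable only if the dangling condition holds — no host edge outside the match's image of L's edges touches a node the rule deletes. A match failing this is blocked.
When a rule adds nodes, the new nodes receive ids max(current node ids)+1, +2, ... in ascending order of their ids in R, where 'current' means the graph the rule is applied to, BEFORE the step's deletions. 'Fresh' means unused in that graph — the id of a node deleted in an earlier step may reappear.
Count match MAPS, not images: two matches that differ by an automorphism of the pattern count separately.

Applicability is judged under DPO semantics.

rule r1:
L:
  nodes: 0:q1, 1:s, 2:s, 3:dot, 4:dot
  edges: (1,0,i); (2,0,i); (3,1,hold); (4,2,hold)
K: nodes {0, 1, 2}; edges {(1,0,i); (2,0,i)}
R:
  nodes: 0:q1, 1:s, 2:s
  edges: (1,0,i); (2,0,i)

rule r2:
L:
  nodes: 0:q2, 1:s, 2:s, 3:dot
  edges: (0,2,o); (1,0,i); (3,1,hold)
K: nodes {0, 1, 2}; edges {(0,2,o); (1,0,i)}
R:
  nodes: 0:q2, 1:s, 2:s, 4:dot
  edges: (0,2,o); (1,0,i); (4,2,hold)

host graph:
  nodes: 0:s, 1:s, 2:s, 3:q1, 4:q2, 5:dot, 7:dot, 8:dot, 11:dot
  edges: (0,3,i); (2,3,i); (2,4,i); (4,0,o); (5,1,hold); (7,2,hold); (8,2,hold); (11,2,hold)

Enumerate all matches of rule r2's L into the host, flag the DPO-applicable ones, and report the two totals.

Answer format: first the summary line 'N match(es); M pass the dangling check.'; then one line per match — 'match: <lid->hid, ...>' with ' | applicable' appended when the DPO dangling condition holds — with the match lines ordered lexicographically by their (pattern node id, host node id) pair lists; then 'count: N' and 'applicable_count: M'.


3 match(es); 3 pass the dangling check.
match: 0->4, 1->2, 2->0, 3->7 | applicable
match: 0->4, 1->2, 2->0, 3->8 | applicable
match: 0->4, 1->2, 2->0, 3->11 | applicable
count: 3
applicable_count: 3


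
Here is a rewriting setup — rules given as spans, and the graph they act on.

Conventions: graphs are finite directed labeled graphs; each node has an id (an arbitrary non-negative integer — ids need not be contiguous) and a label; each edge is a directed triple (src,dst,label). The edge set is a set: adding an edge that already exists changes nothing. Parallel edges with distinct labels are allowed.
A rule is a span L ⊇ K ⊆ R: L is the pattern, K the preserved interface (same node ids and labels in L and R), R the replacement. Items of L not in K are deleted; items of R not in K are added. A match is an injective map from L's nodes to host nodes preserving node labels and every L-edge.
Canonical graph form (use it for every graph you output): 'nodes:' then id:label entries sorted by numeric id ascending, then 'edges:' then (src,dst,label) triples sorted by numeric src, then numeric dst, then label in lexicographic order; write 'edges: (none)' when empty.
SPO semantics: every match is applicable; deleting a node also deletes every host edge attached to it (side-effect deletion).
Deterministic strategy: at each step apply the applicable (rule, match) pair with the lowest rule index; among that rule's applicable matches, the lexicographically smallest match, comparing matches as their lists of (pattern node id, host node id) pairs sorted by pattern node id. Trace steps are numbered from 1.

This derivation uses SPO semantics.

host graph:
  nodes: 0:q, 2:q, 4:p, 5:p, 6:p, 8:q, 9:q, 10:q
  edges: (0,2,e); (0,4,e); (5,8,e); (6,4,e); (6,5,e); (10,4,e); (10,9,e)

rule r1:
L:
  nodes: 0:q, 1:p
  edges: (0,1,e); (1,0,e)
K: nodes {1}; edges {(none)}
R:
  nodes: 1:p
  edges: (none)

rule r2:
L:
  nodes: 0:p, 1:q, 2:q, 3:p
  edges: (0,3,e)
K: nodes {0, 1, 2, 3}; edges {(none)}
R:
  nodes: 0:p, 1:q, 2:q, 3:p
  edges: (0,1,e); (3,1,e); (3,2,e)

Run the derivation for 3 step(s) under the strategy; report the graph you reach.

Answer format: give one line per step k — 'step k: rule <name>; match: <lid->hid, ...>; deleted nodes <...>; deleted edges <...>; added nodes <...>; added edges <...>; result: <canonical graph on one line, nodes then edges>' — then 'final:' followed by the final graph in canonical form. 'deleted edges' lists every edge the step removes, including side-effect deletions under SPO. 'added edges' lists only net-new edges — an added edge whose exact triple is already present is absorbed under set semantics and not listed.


step 1: rule r2; match: 0->6, 1->0, 2->2, 3->4; deleted nodes (none); deleted edges (6,4,e); added nodes (none); added edges (4,0,e); (4,2,e); (6,0,e); result: nodes: 0:q, 2:q, 4:p, 5:p, 6:p, 8:q, 9:q, 10:q edges: (0,2,e); (0,4,e); (4,0,e); (4,2,e); (5,8,e); (6,0,e); (6,5,e); (10,4,e); (10,9,e)
step 2: rule r1; match: 0->0, 1->4; deleted nodes 0; deleted edges (0,2,e); (0,4,e); (4,0,e); (6,0,e); added nodes (none); added edges (none); result: nodes: 2:q, 4:p, 5:p, 6:p, 8:q, 9:q, 10:q edges: (4,2,e); (5,8,e); (6,5,e); (10,4,e); (10,9,e)
step 3: rule r2; match: 0->6, 1->2, 2->8, 3->5; deleted nodes (none); deleted edges (6,5,e); added nodes (none); added edges (5,2,e); (6,2,e); result: nodes: 2:q, 4:p, 5:p, 6:p, 8:q, 9:q, 10:q edges: (4,2,e); (5,2,e); (5,8,e); (6,2,e); (10,4,e); (10,9,e)
final:
nodes: 2:q, 4:p, 5:p, 6:p, 8:q, 9:q, 10:q
edges: (4,2,e); (5,2,e); (5,8,e); (6,2,e); (10,4,e); (10,9,e)
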